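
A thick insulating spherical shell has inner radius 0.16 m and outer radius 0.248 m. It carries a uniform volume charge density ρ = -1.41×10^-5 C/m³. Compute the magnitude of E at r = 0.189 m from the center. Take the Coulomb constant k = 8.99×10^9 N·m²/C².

E = 3.95×10^4 N/C

Use a concentric Gaussian sphere at r = 0.189 m (within the shell material, 0.16 m < r < 0.248 m).
Only the shell between 0.16 m and r is enclosed: Q_enc = ρ·(4π/3)(r³ − a³) = (-1.41×10^-5)·(4π/3)·((0.189)³ − (0.16)³) = -1.568×10^-7 C.
Applying ∮E·dA = Q_enc/ε₀ with Φ = E(4πr²):
E = k|Q_enc|/r² = (8.99×10^9)(1.568×10^-7)/(0.189)² = 3.95×10^4 N/C.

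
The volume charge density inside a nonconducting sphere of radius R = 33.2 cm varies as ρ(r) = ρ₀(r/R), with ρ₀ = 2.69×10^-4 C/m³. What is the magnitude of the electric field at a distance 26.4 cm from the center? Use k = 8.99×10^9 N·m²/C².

|E| ≈ 1.59×10^6 N/C

Symmetry ⇒ E = E(r) r̂. Gaussian sphere of radius r = 26.4 cm (r < R).
Integrate the density: Q_enc = 4π ∫₀^r ρ₀(r'/R)^1 r'² dr' = 4πρ₀ r^4/(4·R) = 1.236×10^-5 C.
Since E is radial and uniform over the Gaussian sphere, Φ = E·4πr² = Q_enc/ε₀.
E = k|Q_enc|/r² = (8.99×10^9)(1.236e-5)/(0.264)² = 1.59×10^6 N/C.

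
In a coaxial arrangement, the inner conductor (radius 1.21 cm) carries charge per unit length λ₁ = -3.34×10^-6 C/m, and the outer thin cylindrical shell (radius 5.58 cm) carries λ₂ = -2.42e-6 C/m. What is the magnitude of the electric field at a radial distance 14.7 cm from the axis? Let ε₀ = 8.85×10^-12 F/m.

E ≈ 7.05e5 N/C

Take a coaxial cylindrical Gaussian surface of radius r = 14.7 cm and length L (r > 5.58 cm, enclosing both).
λ_enc = λ₁ + λ₂ = (-3.34e-6) + (-2.42×10^-6) = -5.76e-6 C/m.
Since E is radial and uniform over the curved surface, Φ = E·2πrL = Q_enc/ε₀ = λ_enc L/ε₀.
E = |λ_enc|/(2πε₀r) = (5.76e-6)/(2π·8.85×10^-12·0.147) = 7.05e5 N/C.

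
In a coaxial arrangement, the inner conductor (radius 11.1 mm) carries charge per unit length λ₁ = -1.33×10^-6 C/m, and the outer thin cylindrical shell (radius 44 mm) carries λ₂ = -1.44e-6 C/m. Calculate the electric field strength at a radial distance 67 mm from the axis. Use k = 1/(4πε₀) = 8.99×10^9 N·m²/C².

Take a coaxial cylindrical Gaussian surface of radius r = 67 mm and length L (r > 44 mm, enclosing both).
λ_enc = λ₁ + λ₂ = (-1.33×10^-6) + (-1.44e-6) = -2.77×10^-6 C/m.
Since E is radial and uniform over the curved surface, Φ = E·2πrL = Q_enc/ε₀ = λ_enc L/ε₀.
E = 2k|λ_enc|/r = 2(8.99×10^9)(2.77×10^-6)/(0.067) = 7.43×10^5 N/C.

7.43e5 N/C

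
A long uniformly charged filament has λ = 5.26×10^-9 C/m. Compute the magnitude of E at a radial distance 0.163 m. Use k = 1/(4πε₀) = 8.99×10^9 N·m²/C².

|E| ≈ 580 N/C

Choose a coaxial cylinder of radius r = 0.163 m (arbitrary length L) as the Gaussian surface.
Q_enc = λL, so λ_enc = 5.26×10^-9 C/m.
By Gauss's law (flux through the curved wall only), E·2πrL = λ_enc L/ε₀.
E = 2k|λ_enc|/r = 2(8.99×10^9)(5.26e-9)/(0.163) = 580 N/C.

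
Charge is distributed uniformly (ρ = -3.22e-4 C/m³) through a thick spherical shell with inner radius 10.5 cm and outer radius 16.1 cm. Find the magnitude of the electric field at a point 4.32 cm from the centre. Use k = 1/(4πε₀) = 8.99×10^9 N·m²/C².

E = 0

Take a concentric spherical Gaussian surface of radius r = 4.32 cm (r < 10.5 cm, inside the empty cavity).
No charge is enclosed, so by Gauss's law E·4πr² = 0 ⇒ E = 0.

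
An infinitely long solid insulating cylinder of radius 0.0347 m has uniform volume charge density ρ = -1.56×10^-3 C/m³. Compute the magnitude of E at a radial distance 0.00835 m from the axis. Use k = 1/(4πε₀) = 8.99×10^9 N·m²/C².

Coaxial Gaussian cylinder, radius r = 0.00835 m, length L (r < R).
Charge inside radius r per length L is ρ·πr²·L, so λ_enc = ρπr² = -3.417×10^-7 C/m.
Since E is radial and uniform over the curved surface, Φ = E·2πrL = Q_enc/ε₀ = λ_enc L/ε₀.
E = 2k|λ_enc|/r = 2(8.99×10^9)(3.417e-7)/(0.00835) = 7.36×10^5 N/C.

E = 7.36e5 N/C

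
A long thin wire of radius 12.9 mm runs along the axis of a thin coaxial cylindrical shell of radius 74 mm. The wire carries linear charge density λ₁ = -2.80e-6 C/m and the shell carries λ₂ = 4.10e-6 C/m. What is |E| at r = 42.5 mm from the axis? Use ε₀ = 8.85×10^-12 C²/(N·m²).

|E| = 1.18×10^6 N/C

By cylindrical symmetry E is radial; use a coaxial Gaussian cylinder of radius 42.5 mm and length L (between the conductors, 12.9 mm < r < 74 mm).
The shell at 74 mm lies outside the Gaussian surface, so λ_enc = λ₁ = -2.80e-6 C/m.
Gauss's law: E·2πrL = λ_enc L/ε₀.
E = |λ_enc|/(2πε₀r) = (2.80×10^-6)/(2π·8.85×10^-12·0.0425) = 1.18e6 N/C.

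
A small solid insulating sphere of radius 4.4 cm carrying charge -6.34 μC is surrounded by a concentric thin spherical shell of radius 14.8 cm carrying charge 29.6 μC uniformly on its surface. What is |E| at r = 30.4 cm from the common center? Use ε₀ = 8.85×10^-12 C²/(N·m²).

Use a concentric Gaussian sphere at r = 30.4 cm (r > 14.8 cm, enclosing both).
Q_enc = (-6.34 μC) + (29.6 μC) = 2.326×10^-5 C.
Gauss's law: E·4πr² = Q_enc/ε₀.
E = |Q_enc|/(4πε₀r²) = (2.326×10^-5)/(4π·8.85×10^-12·(0.304)²) = 2.26×10^6 N/C.

E ≈ 2.26e6 N/C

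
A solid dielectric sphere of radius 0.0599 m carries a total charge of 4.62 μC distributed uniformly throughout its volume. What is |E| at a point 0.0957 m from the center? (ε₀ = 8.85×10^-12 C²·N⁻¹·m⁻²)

Symmetry ⇒ E = E(r) r̂. Gaussian sphere of radius r = 0.0957 m (r > R, so the entire charge is enclosed).
Q_enc = 4.62 μC = 4.62×10^-6 C.
Applying ∮E·dA = Q_enc/ε₀ with Φ = E(4πr²):
E = |Q_enc|/(4πε₀r²) = (4.62×10^-6)/(4π·8.85×10^-12·(0.0957)²) = 4.54e6 N/C.

|E| ≈ 4.54×10^6 N/C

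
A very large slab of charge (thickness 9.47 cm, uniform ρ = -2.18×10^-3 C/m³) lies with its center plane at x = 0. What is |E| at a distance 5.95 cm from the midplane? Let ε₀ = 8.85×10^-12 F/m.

1.17×10^7 V/m

The point |x| = 5.95 cm lies outside the slab (half-thickness 0.04735 m). A symmetric pillbox spanning the full slab encloses Q_enc = ρ·d·A.
Flux = 2EA ⇒ E = |ρ|d/(2ε₀), independent of distance outside.
E = (2.18e-3)(0.0947)/(2·8.85×10^-12) = 1.17e7 N/C.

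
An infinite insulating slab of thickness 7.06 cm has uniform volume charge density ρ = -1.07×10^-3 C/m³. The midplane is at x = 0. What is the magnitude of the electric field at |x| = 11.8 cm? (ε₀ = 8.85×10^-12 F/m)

The point |x| = 11.8 cm lies outside the slab (half-thickness 0.0353 m). A symmetric pillbox spanning the full slab encloses Q_enc = ρ·d·A.
Flux = 2EA ⇒ E = |ρ|d/(2ε₀), independent of distance outside.
E = (1.07×10^-3)(0.0706)/(2·8.85×10^-12) = 4.27e6 N/C.

|E| = 4.27×10^6 N/C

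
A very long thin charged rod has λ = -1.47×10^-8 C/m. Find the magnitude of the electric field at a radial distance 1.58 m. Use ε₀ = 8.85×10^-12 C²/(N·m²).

E = 167 V/m

Take a coaxial cylindrical Gaussian surface of radius r = 1.58 m and length L.
Q_enc = λL, so λ_enc = -1.47×10^-8 C/m.
Gauss's law: E·2πrL = λ_enc L/ε₀.
E = |λ_enc|/(2πε₀r) = (1.47×10^-8)/(2π·8.85×10^-12·1.58) = 167 N/C.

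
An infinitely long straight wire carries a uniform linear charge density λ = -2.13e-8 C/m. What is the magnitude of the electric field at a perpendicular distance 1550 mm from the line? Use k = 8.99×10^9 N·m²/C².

Coaxial Gaussian cylinder, radius r = 1550 mm, length L.
Q_enc = λL, so λ_enc = -2.13e-8 C/m.
By Gauss's law (flux through the curved wall only), E·2πrL = λ_enc L/ε₀.
E = 2k|λ_enc|/r = 2(8.99×10^9)(2.13×10^-8)/(1.55) = 247 N/C.

|E| = 247 N/C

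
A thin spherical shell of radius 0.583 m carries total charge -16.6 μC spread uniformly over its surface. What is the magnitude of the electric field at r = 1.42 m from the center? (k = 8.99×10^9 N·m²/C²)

Use a concentric Gaussian sphere at r = 1.42 m (r > 0.583 m).
The entire shell is enclosed: Q_enc = -1.66×10^-5 C.
By Gauss's law, ∮E·dA = E·4πr² = Q_enc/ε₀.
E = k|Q_enc|/r² = (8.99×10^9)(1.66×10^-5)/(1.42)² = 7.40×10^4 N/C.

|E| = 7.40e4 V/m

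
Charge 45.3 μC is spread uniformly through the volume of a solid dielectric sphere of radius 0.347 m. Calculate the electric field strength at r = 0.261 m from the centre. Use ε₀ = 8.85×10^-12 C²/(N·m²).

Take a concentric spherical Gaussian surface of radius r = 0.261 m (r < R).
For a uniform sphere the enclosed fraction is (r/R)³, so Q_enc = (45.3 μC)(0.261/0.347)³ = 1.928e-5 C.
Gauss's law: E·4πr² = Q_enc/ε₀.
E = |Q_enc|/(4πε₀r²) = (1.928×10^-5)/(4π·8.85×10^-12·(0.261)²) = 2.54×10^6 N/C.

E = 2.54×10^6 V/m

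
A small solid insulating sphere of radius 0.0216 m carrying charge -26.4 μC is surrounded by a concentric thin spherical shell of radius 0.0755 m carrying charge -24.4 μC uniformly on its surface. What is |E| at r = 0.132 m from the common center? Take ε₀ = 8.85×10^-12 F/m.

E ≈ 2.62×10^7 N/C

By spherical symmetry E is radial; choose a Gaussian sphere of radius r = 0.132 m (r > 0.0755 m, enclosing both).
Q_enc = (-26.4 μC) + (-24.4 μC) = -5.08×10^-5 C.
Applying ∮E·dA = Q_enc/ε₀ with Φ = E(4πr²):
E = |Q_enc|/(4πε₀r²) = (5.08×10^-5)/(4π·8.85×10^-12·(0.132)²) = 2.62e7 N/C.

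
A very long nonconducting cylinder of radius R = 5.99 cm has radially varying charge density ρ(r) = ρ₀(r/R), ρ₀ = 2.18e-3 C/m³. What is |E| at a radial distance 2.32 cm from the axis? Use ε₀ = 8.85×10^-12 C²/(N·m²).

Choose a coaxial cylinder of radius r = 2.32 cm (arbitrary length L) as the Gaussian surface (r < R).
Integrating ρ over the cross-section to radius r: λ_enc = (2πρ₀/R) ∫₀^r r'^2 dr' = 2πρ₀ r^3/(3·R) = 9.518e-7 C/m.
Since E is radial and uniform over the curved surface, Φ = E·2πrL = Q_enc/ε₀ = λ_enc L/ε₀.
E = |λ_enc|/(2πε₀r) = (9.518×10^-7)/(2π·8.85×10^-12·0.0232) = 7.38e5 N/C.

E ≈ 7.38×10^5 N/C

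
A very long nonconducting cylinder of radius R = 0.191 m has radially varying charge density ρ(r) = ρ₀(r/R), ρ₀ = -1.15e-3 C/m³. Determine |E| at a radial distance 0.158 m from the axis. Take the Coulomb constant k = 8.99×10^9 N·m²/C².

Coaxial Gaussian cylinder, radius r = 0.158 m, length L (r < R).
λ_enc = ∫₀^r ρ(r')·2πr' dr' = (2πρ₀/R)·r^3/3 = -4.974×10^-5 C/m.
By Gauss's law (flux through the curved wall only), E·2πrL = λ_enc L/ε₀.
E = 2k|λ_enc|/r = 2(8.99×10^9)(4.974e-5)/(0.158) = 5.66×10^6 N/C.

E ≈ 5.66e6 V/m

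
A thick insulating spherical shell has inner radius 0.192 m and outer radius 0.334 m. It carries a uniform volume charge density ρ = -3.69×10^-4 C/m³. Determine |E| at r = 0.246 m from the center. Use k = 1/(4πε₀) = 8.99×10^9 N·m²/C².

|E| = 1.79×10^6 V/m

Symmetry ⇒ E = E(r) r̂. Gaussian sphere of radius r = 0.246 m (within the shell material, 0.192 m < r < 0.334 m).
Enclosed charge is the volume from a to r: Q_enc = (4π/3)ρ(r³ − a³) = -1.207×10^-5 C.
Since E is radial and uniform over the Gaussian sphere, Φ = E·4πr² = Q_enc/ε₀.
E = k|Q_enc|/r² = (8.99×10^9)(1.207×10^-5)/(0.246)² = 1.79e6 N/C.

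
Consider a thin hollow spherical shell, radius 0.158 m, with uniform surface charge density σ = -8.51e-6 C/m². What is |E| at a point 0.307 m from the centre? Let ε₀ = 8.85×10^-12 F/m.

Use a concentric Gaussian sphere at r = 0.307 m (r > 0.158 m).
The entire shell is enclosed: Q_enc = σ·4πR² = (-8.51×10^-6)·4π·(0.158)² = -2.67e-6 C.
Since E is radial and uniform over the Gaussian sphere, Φ = E·4πr² = Q_enc/ε₀.
E = |Q_enc|/(4πε₀r²) = (2.67×10^-6)/(4π·8.85×10^-12·(0.307)²) = 2.55e5 N/C.

2.55×10^5 N/C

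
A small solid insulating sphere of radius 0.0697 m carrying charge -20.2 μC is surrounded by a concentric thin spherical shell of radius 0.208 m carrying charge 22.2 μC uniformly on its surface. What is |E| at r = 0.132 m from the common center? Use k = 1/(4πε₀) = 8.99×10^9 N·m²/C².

E ≈ 1.04×10^7 N/C

By spherical symmetry E is radial; choose a Gaussian sphere of radius r = 0.132 m (between the bodies, 0.0697 m < r < 0.208 m).
Only the inner charge is enclosed; the outer shell contributes nothing inside itself. Q_enc = -20.2 μC = -2.02×10^-5 C.
Gauss's law: E·4πr² = Q_enc/ε₀.
E = k|Q_enc|/r² = (8.99×10^9)(2.02×10^-5)/(0.132)² = 1.04×10^7 N/C.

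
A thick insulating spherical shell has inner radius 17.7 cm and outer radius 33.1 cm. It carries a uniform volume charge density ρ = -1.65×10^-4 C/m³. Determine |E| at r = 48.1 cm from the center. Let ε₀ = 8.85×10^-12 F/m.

E = 8.25×10^5 N/C

Use a concentric Gaussian sphere at r = 48.1 cm (r > 33.1 cm, enclosing the whole shell).
Q_enc = ρ·(4π/3)(b³ − a³) = (-1.65×10^-4)·(4π/3)·((0.331)³ − (0.177)³) = -2.123e-5 C.
Gauss's law: E·4πr² = Q_enc/ε₀.
E = |Q_enc|/(4πε₀r²) = (2.123e-5)/(4π·8.85×10^-12·(0.481)²) = 8.25×10^5 N/C.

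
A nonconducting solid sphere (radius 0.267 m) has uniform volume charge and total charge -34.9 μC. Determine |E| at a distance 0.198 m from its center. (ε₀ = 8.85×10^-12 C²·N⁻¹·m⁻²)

Symmetry ⇒ E = E(r) r̂. Gaussian sphere of radius r = 0.198 m (r < R).
For a uniform sphere the enclosed fraction is (r/R)³, so Q_enc = (-34.9 μC)(0.198/0.267)³ = -1.423e-5 C.
By Gauss's law, ∮E·dA = E·4πr² = Q_enc/ε₀.
E = |Q_enc|/(4πε₀r²) = (1.423×10^-5)/(4π·8.85×10^-12·(0.198)²) = 3.26e6 N/C.

E ≈ 3.26×10^6 N/C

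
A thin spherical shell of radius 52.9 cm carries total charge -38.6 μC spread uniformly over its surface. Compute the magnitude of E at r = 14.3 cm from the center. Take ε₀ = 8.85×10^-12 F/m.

|E| = 0 V/m

Symmetry ⇒ E = E(r) r̂. Gaussian sphere of radius r = 14.3 cm (inside the shell, r < 52.9 cm).
All the charge is outside the Gaussian surface: Q_enc = 0, hence E = 0 everywhere inside the shell.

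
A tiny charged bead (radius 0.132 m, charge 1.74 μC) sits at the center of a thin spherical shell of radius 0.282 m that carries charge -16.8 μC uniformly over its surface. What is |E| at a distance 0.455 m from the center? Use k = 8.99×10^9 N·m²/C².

6.54×10^5 N/C

Take a concentric spherical Gaussian surface of radius r = 0.455 m (r > 0.282 m, enclosing both).
Q_enc = (1.74 μC) + (-16.8 μC) = -1.506e-5 C.
Applying ∮E·dA = Q_enc/ε₀ with Φ = E(4πr²):
E = k|Q_enc|/r² = (8.99×10^9)(1.506×10^-5)/(0.455)² = 6.54e5 N/C.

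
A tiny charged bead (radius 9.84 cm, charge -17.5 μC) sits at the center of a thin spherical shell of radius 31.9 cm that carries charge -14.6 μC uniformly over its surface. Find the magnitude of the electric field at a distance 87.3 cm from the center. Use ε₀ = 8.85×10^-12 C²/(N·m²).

Use a concentric Gaussian sphere at r = 87.3 cm (r > 31.9 cm, enclosing both).
Q_enc = (-17.5 μC) + (-14.6 μC) = -3.21e-5 C.
Gauss's law: E·4πr² = Q_enc/ε₀.
E = |Q_enc|/(4πε₀r²) = (3.21×10^-5)/(4π·8.85×10^-12·(0.873)²) = 3.79e5 N/C.

E = 3.79e5 N/C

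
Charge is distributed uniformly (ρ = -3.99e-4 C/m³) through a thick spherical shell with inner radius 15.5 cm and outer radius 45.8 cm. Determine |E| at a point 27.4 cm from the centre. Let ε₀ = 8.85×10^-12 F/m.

3.37e6 N/C

Take a concentric spherical Gaussian surface of radius r = 27.4 cm (within the shell material, 15.5 cm < r < 45.8 cm).
Enclosed charge is the volume from a to r: Q_enc = (4π/3)ρ(r³ − a³) = -2.816×10^-5 C.
Since E is radial and uniform over the Gaussian sphere, Φ = E·4πr² = Q_enc/ε₀.
E = |Q_enc|/(4πε₀r²) = (2.816×10^-5)/(4π·8.85×10^-12·(0.274)²) = 3.37e6 N/C.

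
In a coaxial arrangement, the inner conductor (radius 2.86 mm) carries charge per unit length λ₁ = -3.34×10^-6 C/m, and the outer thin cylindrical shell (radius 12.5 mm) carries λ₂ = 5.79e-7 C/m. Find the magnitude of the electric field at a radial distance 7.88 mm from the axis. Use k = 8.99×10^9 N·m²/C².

|E| = 7.62×10^6 V/m

Coaxial Gaussian cylinder, radius r = 7.88 mm, length L (between the conductors, 2.86 mm < r < 12.5 mm).
The shell at 12.5 mm lies outside the Gaussian surface, so λ_enc = λ₁ = -3.34×10^-6 C/m.
Since E is radial and uniform over the curved surface, Φ = E·2πrL = Q_enc/ε₀ = λ_enc L/ε₀.
E = 2k|λ_enc|/r = 2(8.99×10^9)(3.34×10^-6)/(0.00788) = 7.62×10^6 N/C.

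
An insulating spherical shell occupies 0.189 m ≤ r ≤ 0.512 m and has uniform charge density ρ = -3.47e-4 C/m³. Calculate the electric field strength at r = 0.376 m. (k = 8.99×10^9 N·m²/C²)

E = 4.29×10^6 N/C

Take a concentric spherical Gaussian surface of radius r = 0.376 m (within the shell material, 0.189 m < r < 0.512 m).
Enclosed charge is the volume from a to r: Q_enc = (4π/3)ρ(r³ − a³) = -6.745×10^-5 C.
Since E is radial and uniform over the Gaussian sphere, Φ = E·4πr² = Q_enc/ε₀.
E = k|Q_enc|/r² = (8.99×10^9)(6.745e-5)/(0.376)² = 4.29×10^6 N/C.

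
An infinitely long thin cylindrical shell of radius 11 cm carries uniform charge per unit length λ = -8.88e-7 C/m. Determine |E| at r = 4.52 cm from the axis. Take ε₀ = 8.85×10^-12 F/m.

E = 0

Choose a coaxial cylinder of radius r = 4.52 cm (arbitrary length L) as the Gaussian surface (r < 11 cm, inside the shell).
No charge is enclosed, so Gauss's law gives E·2πrL = 0 ⇒ E = 0.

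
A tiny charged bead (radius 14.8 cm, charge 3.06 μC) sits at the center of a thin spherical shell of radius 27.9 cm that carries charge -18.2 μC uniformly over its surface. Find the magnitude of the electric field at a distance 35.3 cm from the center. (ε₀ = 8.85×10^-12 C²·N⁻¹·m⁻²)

Use a concentric Gaussian sphere at r = 35.3 cm (r > 27.9 cm, enclosing both).
Q_enc = (3.06 μC) + (-18.2 μC) = -1.514×10^-5 C.
Since E is radial and uniform over the Gaussian sphere, Φ = E·4πr² = Q_enc/ε₀.
E = |Q_enc|/(4πε₀r²) = (1.514×10^-5)/(4π·8.85×10^-12·(0.353)²) = 1.09e6 N/C.

E ≈ 1.09×10^6 V/m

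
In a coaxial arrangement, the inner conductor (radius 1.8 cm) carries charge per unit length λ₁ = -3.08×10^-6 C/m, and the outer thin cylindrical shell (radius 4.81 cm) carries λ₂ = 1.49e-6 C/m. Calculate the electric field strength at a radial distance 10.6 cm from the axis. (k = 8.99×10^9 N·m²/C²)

E ≈ 2.70e5 N/C

Choose a coaxial cylinder of radius r = 10.6 cm (arbitrary length L) as the Gaussian surface (r > 4.81 cm, enclosing both).
λ_enc = λ₁ + λ₂ = (-3.08e-6) + (1.49×10^-6) = -1.59e-6 C/m.
Gauss's law: E·2πrL = λ_enc L/ε₀.
E = 2k|λ_enc|/r = 2(8.99×10^9)(1.59×10^-6)/(0.106) = 2.70e5 N/C.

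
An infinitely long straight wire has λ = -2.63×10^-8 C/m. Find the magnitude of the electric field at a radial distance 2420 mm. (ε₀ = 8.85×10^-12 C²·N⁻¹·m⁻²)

|E| = 195 N/C

Choose a coaxial cylinder of radius r = 2420 mm (arbitrary length L) as the Gaussian surface.
Q_enc = λL, so λ_enc = -2.63×10^-8 C/m.
Gauss's law: E·2πrL = λ_enc L/ε₀.
E = |λ_enc|/(2πε₀r) = (2.63×10^-8)/(2π·8.85×10^-12·2.42) = 195 N/C.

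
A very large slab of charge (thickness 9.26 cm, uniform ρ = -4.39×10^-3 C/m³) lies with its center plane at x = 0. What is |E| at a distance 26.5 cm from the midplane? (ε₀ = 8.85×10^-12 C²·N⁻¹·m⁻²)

|E| ≈ 2.30×10^7 N/C

The point |x| = 26.5 cm lies outside the slab (half-thickness 0.0463 m). A symmetric pillbox spanning the full slab encloses Q_enc = ρ·d·A.
Flux = 2EA ⇒ E = |ρ|d/(2ε₀), independent of distance outside.
E = (4.39×10^-3)(0.0926)/(2·8.85×10^-12) = 2.30×10^7 N/C.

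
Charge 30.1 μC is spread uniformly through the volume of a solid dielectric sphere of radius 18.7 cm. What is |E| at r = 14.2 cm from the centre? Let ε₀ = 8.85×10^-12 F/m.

|E| = 5.88×10^6 N/C

Use a concentric Gaussian sphere at r = 14.2 cm (r < R).
Only the charge within r is enclosed: Q_enc = Q·(r/R)³ = (30.1 μC)·(14.2 cm/18.7 cm)³ = 1.318e-5 C.
Gauss's law: E·4πr² = Q_enc/ε₀.
E = |Q_enc|/(4πε₀r²) = (1.318e-5)/(4π·8.85×10^-12·(0.142)²) = 5.88×10^6 N/C.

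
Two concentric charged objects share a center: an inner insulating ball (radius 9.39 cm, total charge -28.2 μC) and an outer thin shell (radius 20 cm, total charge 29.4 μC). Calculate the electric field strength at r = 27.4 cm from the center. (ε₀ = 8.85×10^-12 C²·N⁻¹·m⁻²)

1.44×10^5 N/C

Take a concentric spherical Gaussian surface of radius r = 27.4 cm (r > 20 cm, enclosing both).
Q_enc = (-28.2 μC) + (29.4 μC) = 1.20×10^-6 C.
Since E is radial and uniform over the Gaussian sphere, Φ = E·4πr² = Q_enc/ε₀.
E = |Q_enc|/(4πε₀r²) = (1.20×10^-6)/(4π·8.85×10^-12·(0.274)²) = 1.44e5 N/C.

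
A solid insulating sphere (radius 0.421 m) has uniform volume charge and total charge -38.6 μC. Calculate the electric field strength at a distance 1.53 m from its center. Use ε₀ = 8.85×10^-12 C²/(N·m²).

Use a concentric Gaussian sphere at r = 1.53 m (r > R, so the entire charge is enclosed).
Q_enc = -38.6 μC = -3.86×10^-5 C.
Applying ∮E·dA = Q_enc/ε₀ with Φ = E(4πr²):
E = |Q_enc|/(4πε₀r²) = (3.86×10^-5)/(4π·8.85×10^-12·(1.53)²) = 1.48×10^5 N/C.

|E| = 1.48e5 V/m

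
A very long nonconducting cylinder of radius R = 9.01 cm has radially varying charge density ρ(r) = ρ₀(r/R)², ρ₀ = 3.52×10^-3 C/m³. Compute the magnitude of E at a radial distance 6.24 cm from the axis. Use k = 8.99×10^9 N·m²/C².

Choose a coaxial cylinder of radius r = 6.24 cm (arbitrary length L) as the Gaussian surface (r < R).
Integrating ρ over the cross-section to radius r: λ_enc = (2πρ₀/R²) ∫₀^r r'^3 dr' = 2πρ₀ r^4/(4·R²) = 1.033×10^-5 C/m.
Since E is radial and uniform over the curved surface, Φ = E·2πrL = Q_enc/ε₀ = λ_enc L/ε₀.
E = 2k|λ_enc|/r = 2(8.99×10^9)(1.033e-5)/(0.0624) = 2.98×10^6 N/C.

E ≈ 2.98e6 N/C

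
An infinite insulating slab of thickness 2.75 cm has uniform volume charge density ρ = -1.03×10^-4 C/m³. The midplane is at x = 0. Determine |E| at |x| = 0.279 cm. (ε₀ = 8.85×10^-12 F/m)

E = 3.25×10^4 N/C

By symmetry E is perpendicular to the slab. A Gaussian pillbox from −0.279 cm to +0.279 cm (face area A) lies entirely within the slab.
Q_enc = ρ·(2x)·A and flux = 2EA, so 2EA = 2ρxA/ε₀ ⇒ E = |ρ|x/ε₀.
E = (1.03e-4)(0.00279)/(8.85×10^-12) = 3.25e4 N/C.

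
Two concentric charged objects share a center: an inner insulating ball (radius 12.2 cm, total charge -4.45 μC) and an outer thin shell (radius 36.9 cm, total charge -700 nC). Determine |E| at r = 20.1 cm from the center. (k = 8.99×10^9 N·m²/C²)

Symmetry ⇒ E = E(r) r̂. Gaussian sphere of radius r = 20.1 cm (between the bodies, 12.2 cm < r < 36.9 cm).
The shell at 36.9 cm lies outside the Gaussian surface, so Q_enc = -4.45 μC = -4.45×10^-6 C.
Applying ∮E·dA = Q_enc/ε₀ with Φ = E(4πr²):
E = k|Q_enc|/r² = (8.99×10^9)(4.45e-6)/(0.201)² = 9.90e5 N/C.

E = 9.90×10^5 N/C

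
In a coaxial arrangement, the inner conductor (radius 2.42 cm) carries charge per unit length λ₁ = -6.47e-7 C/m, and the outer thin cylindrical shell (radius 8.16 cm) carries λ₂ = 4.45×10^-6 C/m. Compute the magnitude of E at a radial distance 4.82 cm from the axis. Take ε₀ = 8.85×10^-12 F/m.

E = 2.41e5 V/m

Coaxial Gaussian cylinder, radius r = 4.82 cm, length L (between the conductors, 2.42 cm < r < 8.16 cm).
The shell at 8.16 cm lies outside the Gaussian surface, so λ_enc = λ₁ = -6.47×10^-7 C/m.
Gauss's law: E·2πrL = λ_enc L/ε₀.
E = |λ_enc|/(2πε₀r) = (6.47×10^-7)/(2π·8.85×10^-12·0.0482) = 2.41×10^5 N/C.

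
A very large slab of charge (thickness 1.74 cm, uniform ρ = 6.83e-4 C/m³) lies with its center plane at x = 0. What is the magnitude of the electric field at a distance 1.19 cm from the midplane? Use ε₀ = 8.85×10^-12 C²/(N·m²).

The point |x| = 1.19 cm lies outside the slab (half-thickness 0.0087 m). A symmetric pillbox spanning the full slab encloses Q_enc = ρ·d·A.
Flux = 2EA ⇒ E = |ρ|d/(2ε₀), independent of distance outside.
E = (6.83e-4)(0.0174)/(2·8.85×10^-12) = 6.71e5 N/C.

6.71×10^5 N/C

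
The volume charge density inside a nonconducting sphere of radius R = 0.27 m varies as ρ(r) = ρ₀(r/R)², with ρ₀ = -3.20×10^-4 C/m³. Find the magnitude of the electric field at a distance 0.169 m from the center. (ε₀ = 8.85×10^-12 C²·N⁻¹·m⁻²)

By spherical symmetry E is radial; choose a Gaussian sphere of radius r = 0.169 m (r < R).
Integrate the density: Q_enc = 4π ∫₀^r ρ₀(r'/R)^2 r'² dr' = 4πρ₀ r^5/(5·R²) = -1.521×10^-6 C.
Gauss's law: E·4πr² = Q_enc/ε₀.
E = |Q_enc|/(4πε₀r²) = (1.521×10^-6)/(4π·8.85×10^-12·(0.169)²) = 4.79×10^5 N/C.

E ≈ 4.79e5 N/C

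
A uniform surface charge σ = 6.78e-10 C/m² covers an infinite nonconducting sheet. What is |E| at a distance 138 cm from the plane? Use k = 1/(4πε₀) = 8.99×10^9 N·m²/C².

Choose a cylindrical pillbox piercing the sheet, end faces (area A) parallel to it.
Only the two end caps contribute flux: Φ = 2EA. With Q_enc = σA, Gauss's law gives E = |σ|/(2ε₀).
E = 2πk|σ| = 2π(8.99×10^9)(6.78×10^-10) = 38.3 N/C.

E = 38.3 V/m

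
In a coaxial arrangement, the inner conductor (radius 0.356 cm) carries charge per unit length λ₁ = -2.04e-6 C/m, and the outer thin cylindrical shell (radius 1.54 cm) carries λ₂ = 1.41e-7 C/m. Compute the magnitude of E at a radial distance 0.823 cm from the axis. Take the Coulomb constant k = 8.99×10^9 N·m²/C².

Choose a coaxial cylinder of radius r = 0.823 cm (arbitrary length L) as the Gaussian surface (between the conductors, 0.356 cm < r < 1.54 cm).
Only the inner wire is enclosed; the outer shell contributes nothing inside itself. λ_enc = λ₁ = -2.04×10^-6 C/m.
Gauss's law: E·2πrL = λ_enc L/ε₀.
E = 2k|λ_enc|/r = 2(8.99×10^9)(2.04×10^-6)/(0.00823) = 4.46e6 N/C.

4.46e6 N/C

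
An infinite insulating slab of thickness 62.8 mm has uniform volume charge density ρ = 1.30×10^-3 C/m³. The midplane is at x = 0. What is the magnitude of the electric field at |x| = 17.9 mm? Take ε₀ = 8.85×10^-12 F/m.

|E| = 2.63×10^6 N/C

By symmetry E is perpendicular to the slab. A Gaussian pillbox from −17.9 mm to +17.9 mm (face area A) lies entirely within the slab.
Q_enc = ρ·(2x)·A and flux = 2EA, so 2EA = 2ρxA/ε₀ ⇒ E = |ρ|x/ε₀.
E = (1.30e-3)(0.0179)/(8.85×10^-12) = 2.63×10^6 N/C.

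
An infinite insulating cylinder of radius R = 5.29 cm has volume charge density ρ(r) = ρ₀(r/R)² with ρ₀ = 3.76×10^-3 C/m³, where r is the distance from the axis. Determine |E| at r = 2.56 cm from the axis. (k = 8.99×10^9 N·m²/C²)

|E| = 6.37×10^5 N/C

By cylindrical symmetry E is radial; use a coaxial Gaussian cylinder of radius 2.56 cm and length L (r < R).
Integrating ρ over the cross-section to radius r: λ_enc = (2πρ₀/R²) ∫₀^r r'^3 dr' = 2πρ₀ r^4/(4·R²) = 9.065×10^-7 C/m.
Gauss's law: E·2πrL = λ_enc L/ε₀.
E = 2k|λ_enc|/r = 2(8.99×10^9)(9.065e-7)/(0.0256) = 6.37×10^5 N/C.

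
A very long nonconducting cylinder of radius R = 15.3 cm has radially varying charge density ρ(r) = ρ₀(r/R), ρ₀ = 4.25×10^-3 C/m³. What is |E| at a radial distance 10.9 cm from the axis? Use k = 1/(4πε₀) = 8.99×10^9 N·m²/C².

Coaxial Gaussian cylinder, radius r = 10.9 cm, length L (r < R).
λ_enc = ∫₀^r ρ(r')·2πr' dr' = (2πρ₀/R)·r^3/3 = 7.534e-5 C/m.
By Gauss's law (flux through the curved wall only), E·2πrL = λ_enc L/ε₀.
E = 2k|λ_enc|/r = 2(8.99×10^9)(7.534e-5)/(0.109) = 1.24×10^7 N/C.

E ≈ 1.24e7 V/m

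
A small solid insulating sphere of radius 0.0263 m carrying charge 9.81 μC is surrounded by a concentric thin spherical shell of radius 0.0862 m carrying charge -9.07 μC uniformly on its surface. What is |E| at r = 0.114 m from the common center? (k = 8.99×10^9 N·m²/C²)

E ≈ 5.12e5 N/C

Use a concentric Gaussian sphere at r = 0.114 m (r > 0.0862 m, enclosing both).
Q_enc = (9.81 μC) + (-9.07 μC) = 7.40e-7 C.
Gauss's law: E·4πr² = Q_enc/ε₀.
E = k|Q_enc|/r² = (8.99×10^9)(7.40e-7)/(0.114)² = 5.12e5 N/C.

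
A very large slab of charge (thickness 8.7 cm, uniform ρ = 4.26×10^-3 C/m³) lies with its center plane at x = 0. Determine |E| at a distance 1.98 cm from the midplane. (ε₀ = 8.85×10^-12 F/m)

|E| ≈ 9.53e6 V/m

By symmetry E is perpendicular to the slab. A Gaussian pillbox from −1.98 cm to +1.98 cm (face area A) lies entirely within the slab.
Q_enc = ρ·(2x)·A and flux = 2EA, so 2EA = 2ρxA/ε₀ ⇒ E = |ρ|x/ε₀.
E = (4.26×10^-3)(0.0198)/(8.85×10^-12) = 9.53e6 N/C.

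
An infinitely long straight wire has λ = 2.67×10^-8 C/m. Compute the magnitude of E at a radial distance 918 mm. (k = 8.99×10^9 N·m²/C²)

Take a coaxial cylindrical Gaussian surface of radius r = 918 mm and length L.
Q_enc = λL, so λ_enc = 2.67×10^-8 C/m.
Gauss's law: E·2πrL = λ_enc L/ε₀.
E = 2k|λ_enc|/r = 2(8.99×10^9)(2.67×10^-8)/(0.918) = 523 N/C.

|E| ≈ 523 N/C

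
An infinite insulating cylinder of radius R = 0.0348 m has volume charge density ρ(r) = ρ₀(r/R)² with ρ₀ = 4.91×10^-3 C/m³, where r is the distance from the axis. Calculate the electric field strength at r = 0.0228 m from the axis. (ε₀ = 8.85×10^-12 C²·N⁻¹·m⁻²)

By cylindrical symmetry E is radial; use a coaxial Gaussian cylinder of radius 0.0228 m and length L (r < R).
Integrating ρ over the cross-section to radius r: λ_enc = (2πρ₀/R²) ∫₀^r r'^3 dr' = 2πρ₀ r^4/(4·R²) = 1.721e-6 C/m.
Gauss's law: E·2πrL = λ_enc L/ε₀.
E = |λ_enc|/(2πε₀r) = (1.721×10^-6)/(2π·8.85×10^-12·0.0228) = 1.36×10^6 N/C.

|E| = 1.36×10^6 N/C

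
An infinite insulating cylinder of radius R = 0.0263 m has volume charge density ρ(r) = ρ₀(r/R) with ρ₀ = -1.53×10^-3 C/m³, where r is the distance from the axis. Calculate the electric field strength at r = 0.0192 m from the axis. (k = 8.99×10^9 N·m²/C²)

|E| = 8.08×10^5 V/m

By cylindrical symmetry E is radial; use a coaxial Gaussian cylinder of radius 0.0192 m and length L (r < R).
λ_enc = ∫₀^r ρ(r')·2πr' dr' = (2πρ₀/R)·r^3/3 = -8.624×10^-7 C/m.
Applying ∮E·dA = Q_enc/ε₀ with the end caps contributing no flux:
E = 2k|λ_enc|/r = 2(8.99×10^9)(8.624e-7)/(0.0192) = 8.08×10^5 N/C.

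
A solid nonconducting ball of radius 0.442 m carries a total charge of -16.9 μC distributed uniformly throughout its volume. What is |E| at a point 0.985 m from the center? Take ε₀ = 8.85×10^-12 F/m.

|E| ≈ 1.57×10^5 N/C

Use a concentric Gaussian sphere at r = 0.985 m (r > R, so the entire charge is enclosed).
Q_enc = -16.9 μC = -1.69×10^-5 C.
By Gauss's law, ∮E·dA = E·4πr² = Q_enc/ε₀.
E = |Q_enc|/(4πε₀r²) = (1.69e-5)/(4π·8.85×10^-12·(0.985)²) = 1.57×10^5 N/C.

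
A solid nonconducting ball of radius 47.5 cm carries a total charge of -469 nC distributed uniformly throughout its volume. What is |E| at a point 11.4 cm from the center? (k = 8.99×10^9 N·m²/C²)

By spherical symmetry E is radial; choose a Gaussian sphere of radius r = 11.4 cm (r < R).
For a uniform sphere the enclosed fraction is (r/R)³, so Q_enc = (-469 nC)(0.114/0.475)³ = -6.483e-9 C.
By Gauss's law, ∮E·dA = E·4πr² = Q_enc/ε₀.
E = k|Q_enc|/r² = (8.99×10^9)(6.483e-9)/(0.114)² = 4.48×10^3 N/C.

|E| = 4.48e3 N/C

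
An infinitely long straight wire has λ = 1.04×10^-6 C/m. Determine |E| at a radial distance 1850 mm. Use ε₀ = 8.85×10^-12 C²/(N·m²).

Take a coaxial cylindrical Gaussian surface of radius r = 1850 mm and length L.
Q_enc = λL, so λ_enc = 1.04×10^-6 C/m.
Gauss's law: E·2πrL = λ_enc L/ε₀.
E = |λ_enc|/(2πε₀r) = (1.04e-6)/(2π·8.85×10^-12·1.85) = 1.01×10^4 N/C.

1.01×10^4 N/C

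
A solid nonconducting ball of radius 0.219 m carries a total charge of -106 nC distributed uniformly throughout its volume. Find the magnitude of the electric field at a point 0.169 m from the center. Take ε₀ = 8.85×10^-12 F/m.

E = 1.53e4 V/m

Symmetry ⇒ E = E(r) r̂. Gaussian sphere of radius r = 0.169 m (r < R).
For a uniform sphere the enclosed fraction is (r/R)³, so Q_enc = (-106 nC)(0.169/0.219)³ = -4.871×10^-8 C.
Applying ∮E·dA = Q_enc/ε₀ with Φ = E(4πr²):
E = |Q_enc|/(4πε₀r²) = (4.871e-8)/(4π·8.85×10^-12·(0.169)²) = 1.53×10^4 N/C.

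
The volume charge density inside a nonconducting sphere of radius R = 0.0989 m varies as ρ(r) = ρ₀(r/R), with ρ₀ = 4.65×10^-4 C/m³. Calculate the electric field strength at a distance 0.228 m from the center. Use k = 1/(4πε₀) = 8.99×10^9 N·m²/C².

E = 2.44×10^5 V/m

Take a concentric spherical Gaussian surface of radius r = 0.228 m (r > R, all charge enclosed).
Q_enc = 4π ∫₀^R ρ₀(r'/R)^1 r'² dr' = 4πρ₀R³/4 = 1.413×10^-6 C.
Since E is radial and uniform over the Gaussian sphere, Φ = E·4πr² = Q_enc/ε₀.
E = k|Q_enc|/r² = (8.99×10^9)(1.413e-6)/(0.228)² = 2.44×10^5 N/C.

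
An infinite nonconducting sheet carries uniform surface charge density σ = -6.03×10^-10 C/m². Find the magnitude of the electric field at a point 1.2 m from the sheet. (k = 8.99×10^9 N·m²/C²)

By planar symmetry E is perpendicular to the sheet and uniform; use a Gaussian pillbox with flat faces of area A on each side of the sheet.
Flux Φ = 2EA and Q_enc = σA, so 2EA = σA/ε₀ ⇒ E = |σ|/(2ε₀), independent of distance.
E = 2πk|σ| = 2π(8.99×10^9)(6.03×10^-10) = 34.1 N/C.

|E| ≈ 34.1 N/C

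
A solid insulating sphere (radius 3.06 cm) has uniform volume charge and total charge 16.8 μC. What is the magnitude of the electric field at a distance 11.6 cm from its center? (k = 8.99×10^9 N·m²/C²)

Use a concentric Gaussian sphere at r = 11.6 cm (r > R, so the entire charge is enclosed).
Q_enc = 16.8 μC = 1.68×10^-5 C.
Applying ∮E·dA = Q_enc/ε₀ with Φ = E(4πr²):
E = k|Q_enc|/r² = (8.99×10^9)(1.68×10^-5)/(0.116)² = 1.12×10^7 N/C.

E ≈ 1.12e7 V/m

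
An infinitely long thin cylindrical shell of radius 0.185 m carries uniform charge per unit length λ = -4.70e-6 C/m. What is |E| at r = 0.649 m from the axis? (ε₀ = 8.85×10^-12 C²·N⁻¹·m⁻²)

By cylindrical symmetry E is radial; use a coaxial Gaussian cylinder of radius 0.649 m and length L (r > 0.185 m).
The full line charge is enclosed: λ_enc = -4.70×10^-6 C/m.
By Gauss's law (flux through the curved wall only), E·2πrL = λ_enc L/ε₀.
E = |λ_enc|/(2πε₀r) = (4.70×10^-6)/(2π·8.85×10^-12·0.649) = 1.30×10^5 N/C.

E = 1.30×10^5 V/m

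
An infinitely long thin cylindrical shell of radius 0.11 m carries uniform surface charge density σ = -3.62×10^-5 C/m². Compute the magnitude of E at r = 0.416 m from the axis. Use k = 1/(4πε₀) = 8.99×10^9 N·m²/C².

Choose a coaxial cylinder of radius r = 0.416 m (arbitrary length L) as the Gaussian surface (r > 0.11 m).
The whole shell is enclosed: λ_enc = σ·2πR = (-3.62e-5)·2π·(0.11) = -2.502×10^-5 C/m.
By Gauss's law (flux through the curved wall only), E·2πrL = λ_enc L/ε₀.
E = 2k|λ_enc|/r = 2(8.99×10^9)(2.502×10^-5)/(0.416) = 1.08×10^6 N/C.

E = 1.08×10^6 V/m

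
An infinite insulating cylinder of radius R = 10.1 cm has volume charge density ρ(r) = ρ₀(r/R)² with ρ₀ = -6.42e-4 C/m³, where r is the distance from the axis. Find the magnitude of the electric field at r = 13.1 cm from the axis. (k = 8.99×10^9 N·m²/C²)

Coaxial Gaussian cylinder, radius r = 13.1 cm, length L (r > R, full charge per length enclosed).
λ_enc = 2π ∫₀^R ρ₀(r'/R)^2 r' dr' = 2πρ₀R²/4 = -1.029×10^-5 C/m.
Since E is radial and uniform over the curved surface, Φ = E·2πrL = Q_enc/ε₀ = λ_enc L/ε₀.
E = 2k|λ_enc|/r = 2(8.99×10^9)(1.029e-5)/(0.131) = 1.41×10^6 N/C.

|E| = 1.41×10^6 N/C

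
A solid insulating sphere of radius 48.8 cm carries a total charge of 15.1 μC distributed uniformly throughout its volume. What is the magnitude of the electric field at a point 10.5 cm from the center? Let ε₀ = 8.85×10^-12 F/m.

Use a concentric Gaussian sphere at r = 10.5 cm (r < R).
Only the charge within r is enclosed: Q_enc = Q·(r/R)³ = (15.1 μC)·(10.5 cm/48.8 cm)³ = 1.504×10^-7 C.
Gauss's law: E·4πr² = Q_enc/ε₀.
E = |Q_enc|/(4πε₀r²) = (1.504×10^-7)/(4π·8.85×10^-12·(0.105)²) = 1.23e5 N/C.

|E| = 1.23×10^5 N/C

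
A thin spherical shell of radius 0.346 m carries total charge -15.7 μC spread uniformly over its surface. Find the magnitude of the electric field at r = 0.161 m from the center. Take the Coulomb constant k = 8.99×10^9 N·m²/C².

E = 0 (no enclosed charge)

Take a concentric spherical Gaussian surface of radius r = 0.161 m (inside the shell, r < 0.346 m).
All the charge is outside the Gaussian surface: Q_enc = 0, hence E = 0 everywhere inside the shell.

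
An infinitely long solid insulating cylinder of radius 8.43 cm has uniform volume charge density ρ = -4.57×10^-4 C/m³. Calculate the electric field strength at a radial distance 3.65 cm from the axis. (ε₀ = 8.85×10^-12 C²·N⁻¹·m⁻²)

9.42e5 N/C

Choose a coaxial cylinder of radius r = 3.65 cm (arbitrary length L) as the Gaussian surface (r < R).
Charge inside radius r per length L is ρ·πr²·L, so λ_enc = ρπr² = -1.913e-6 C/m.
Gauss's law: E·2πrL = λ_enc L/ε₀.
E = |λ_enc|/(2πε₀r) = (1.913×10^-6)/(2π·8.85×10^-12·0.0365) = 9.42×10^5 N/C.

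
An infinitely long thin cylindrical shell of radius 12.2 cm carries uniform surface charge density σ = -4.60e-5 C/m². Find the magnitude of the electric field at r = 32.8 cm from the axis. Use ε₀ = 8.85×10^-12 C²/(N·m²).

By cylindrical symmetry E is radial; use a coaxial Gaussian cylinder of radius 32.8 cm and length L (r > 12.2 cm).
The whole shell is enclosed: λ_enc = σ·2πR = (-4.60×10^-5)·2π·(0.122) = -3.526e-5 C/m.
By Gauss's law (flux through the curved wall only), E·2πrL = λ_enc L/ε₀.
E = |λ_enc|/(2πε₀r) = (3.526×10^-5)/(2π·8.85×10^-12·0.328) = 1.93×10^6 N/C.

|E| ≈ 1.93×10^6 V/m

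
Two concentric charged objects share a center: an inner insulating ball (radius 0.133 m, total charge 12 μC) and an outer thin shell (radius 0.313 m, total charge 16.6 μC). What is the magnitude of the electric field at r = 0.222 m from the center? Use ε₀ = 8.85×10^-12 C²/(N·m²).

Use a concentric Gaussian sphere at r = 0.222 m (between the bodies, 0.133 m < r < 0.313 m).
Only the inner charge is enclosed; the outer shell contributes nothing inside itself. Q_enc = 12 μC = 1.20×10^-5 C.
By Gauss's law, ∮E·dA = E·4πr² = Q_enc/ε₀.
E = |Q_enc|/(4πε₀r²) = (1.20×10^-5)/(4π·8.85×10^-12·(0.222)²) = 2.19×10^6 N/C.

|E| = 2.19×10^6 V/m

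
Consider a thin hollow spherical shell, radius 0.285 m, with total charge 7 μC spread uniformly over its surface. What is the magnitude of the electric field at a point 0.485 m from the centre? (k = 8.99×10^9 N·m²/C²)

Symmetry ⇒ E = E(r) r̂. Gaussian sphere of radius r = 0.485 m (r > 0.285 m).
The entire shell is enclosed: Q_enc = 7.00×10^-6 C.
Gauss's law: E·4πr² = Q_enc/ε₀.
E = k|Q_enc|/r² = (8.99×10^9)(7.00e-6)/(0.485)² = 2.68e5 N/C.

|E| = 2.68×10^5 V/m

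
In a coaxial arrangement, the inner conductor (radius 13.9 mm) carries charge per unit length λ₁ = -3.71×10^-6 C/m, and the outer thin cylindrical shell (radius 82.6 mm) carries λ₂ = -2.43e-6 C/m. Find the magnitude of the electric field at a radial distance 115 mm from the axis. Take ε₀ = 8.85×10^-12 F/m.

E = 9.60×10^5 N/C

By cylindrical symmetry E is radial; use a coaxial Gaussian cylinder of radius 115 mm and length L (r > 82.6 mm, enclosing both).
λ_enc = λ₁ + λ₂ = (-3.71×10^-6) + (-2.43×10^-6) = -6.14×10^-6 C/m.
Gauss's law: E·2πrL = λ_enc L/ε₀.
E = |λ_enc|/(2πε₀r) = (6.14e-6)/(2π·8.85×10^-12·0.115) = 9.60×10^5 N/C.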